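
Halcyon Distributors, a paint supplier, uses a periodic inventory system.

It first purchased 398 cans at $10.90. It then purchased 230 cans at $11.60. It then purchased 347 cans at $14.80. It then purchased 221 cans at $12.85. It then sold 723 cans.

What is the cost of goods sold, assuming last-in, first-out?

Sale 1 (723) [LIFO — newest first]: 221 @ $12.85 + 347 @ $14.80 + 155 @ $11.60 = $9,773.45
Ending inventory: 398 @ $10.90 + 75 @ $11.60 = $5,208.20
Check: goods available $14,981.65 = COGS $9,773.45 + ending $5,208.20

COGS = $9,773.45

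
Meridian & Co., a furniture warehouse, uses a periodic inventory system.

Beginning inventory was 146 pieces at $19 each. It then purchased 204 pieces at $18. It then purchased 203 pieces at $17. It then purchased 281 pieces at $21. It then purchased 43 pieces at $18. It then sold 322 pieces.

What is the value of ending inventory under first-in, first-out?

Sale 1 (322) [FIFO — oldest first]: 146 @ $19 + 176 @ $18 = $5,942
Ending inventory: 28 @ $18 + 203 @ $17 + 281 @ $21 + 43 @ $18 = $10,630

Ending inventory = $10,630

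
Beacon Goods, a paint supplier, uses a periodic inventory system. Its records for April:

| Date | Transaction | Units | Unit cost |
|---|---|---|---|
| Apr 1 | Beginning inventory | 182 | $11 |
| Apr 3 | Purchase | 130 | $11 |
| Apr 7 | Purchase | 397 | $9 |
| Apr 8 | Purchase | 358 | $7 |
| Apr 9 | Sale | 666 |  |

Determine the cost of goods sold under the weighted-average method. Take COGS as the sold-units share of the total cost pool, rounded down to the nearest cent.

COGS = $5,936.57

Apr 9, sell 666: 666/1067 × $9,511.00 → $5,936.57
Ending inventory (cost pool remaining) = $3,574.43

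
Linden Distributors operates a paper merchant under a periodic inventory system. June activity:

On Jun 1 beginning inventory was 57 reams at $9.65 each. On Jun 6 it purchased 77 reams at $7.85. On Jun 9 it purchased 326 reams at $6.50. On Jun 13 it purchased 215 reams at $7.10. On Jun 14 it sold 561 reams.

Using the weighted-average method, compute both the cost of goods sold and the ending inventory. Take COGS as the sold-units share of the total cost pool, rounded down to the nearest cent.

Jun 14, sell 561: 561/675 × $4,800.00 → $3,989.33
Ending inventory (cost pool remaining) = $810.67

COGS = $3,989.33; ending inventory = $810.67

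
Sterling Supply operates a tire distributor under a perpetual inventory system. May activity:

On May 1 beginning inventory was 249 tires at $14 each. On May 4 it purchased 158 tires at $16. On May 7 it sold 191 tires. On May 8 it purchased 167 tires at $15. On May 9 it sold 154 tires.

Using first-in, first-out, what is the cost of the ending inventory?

May 7, 191 sold [FIFO — oldest first]: 191 @ $14 = $2,674
May 9, 154 sold [FIFO — oldest first]: 58 @ $14 + 96 @ $16 = $2,348
Total COGS = $2,674 + $2,348 = $5,022
Ending inventory: 62 @ $16 + 167 @ $15 = $3,497
Check: goods available $8,519 = COGS $5,022 + ending $3,497

Ending inventory = $3,497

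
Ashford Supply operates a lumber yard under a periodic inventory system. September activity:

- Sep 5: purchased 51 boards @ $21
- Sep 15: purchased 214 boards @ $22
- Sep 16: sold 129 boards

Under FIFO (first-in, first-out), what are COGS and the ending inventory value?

COGS = $2,787; ending inventory = $2,992

Sep 16, 129 sold [FIFO — oldest first]: 51 @ $21 + 78 @ $22 = $2,787
Ending inventory: 136 @ $22 = $2,992
Check: goods available $5,779 = COGS $2,787 + ending $2,992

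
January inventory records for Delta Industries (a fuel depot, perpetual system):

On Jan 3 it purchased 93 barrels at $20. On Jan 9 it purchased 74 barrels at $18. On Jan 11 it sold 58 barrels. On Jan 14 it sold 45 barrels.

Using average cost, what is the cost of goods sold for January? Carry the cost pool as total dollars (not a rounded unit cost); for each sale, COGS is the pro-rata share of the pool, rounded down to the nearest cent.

COGS = $1,968.71

After Jan 3: 93 on hand, pool $1,860.00 (≈ $20.0000 each)
After Jan 9: 167 on hand, pool $3,192.00 (≈ $19.1138 each)
Jan 11, sell 58: 58/167 × $3,192.00 → $1,108.59
Jan 14, sell 45: 45/109 × $2,083.41 → $860.12
Total COGS = $1,108.59 + $860.12 = $1,968.71
Ending inventory (cost pool remaining) = $1,223.29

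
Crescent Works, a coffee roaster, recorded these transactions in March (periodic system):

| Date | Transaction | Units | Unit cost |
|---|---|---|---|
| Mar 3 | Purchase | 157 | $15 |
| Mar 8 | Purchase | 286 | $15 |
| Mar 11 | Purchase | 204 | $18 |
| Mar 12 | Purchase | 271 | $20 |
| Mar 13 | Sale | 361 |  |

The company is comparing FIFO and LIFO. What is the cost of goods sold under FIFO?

FIFO COGS: 157 @ $15 + 204 @ $15 = $5,415
LIFO COGS: 271 @ $20 + 90 @ $18 = $7,040

COGS = $5,415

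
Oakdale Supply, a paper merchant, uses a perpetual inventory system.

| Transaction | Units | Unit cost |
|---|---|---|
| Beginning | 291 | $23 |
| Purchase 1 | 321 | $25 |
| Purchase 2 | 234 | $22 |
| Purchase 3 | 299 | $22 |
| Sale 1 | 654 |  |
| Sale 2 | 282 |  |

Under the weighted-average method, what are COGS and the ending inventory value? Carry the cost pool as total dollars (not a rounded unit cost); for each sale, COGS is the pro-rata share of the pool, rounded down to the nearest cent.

COGS = $21,617.10; ending inventory = $4,826.90

After Beginning: 291 on hand, pool $6,693.00 (≈ $23.0000 each)
After Purchase 1: 612 on hand, pool $14,718.00 (≈ $24.0490 each)
After Purchase 2: 846 on hand, pool $19,866.00 (≈ $23.4823 each)
After Purchase 3: 1145 on hand, pool $26,444.00 (≈ $23.0952 each)
Sale 1, sell 654: 654/1145 × $26,444.00 → $15,104.25
Sale 2, sell 282: 282/491 × $11,339.75 → $6,512.85
Total COGS = $15,104.25 + $6,512.85 = $21,617.10
Ending inventory (cost pool remaining) = $4,826.90
Check: goods available $26,444.00 = COGS $21,617.10 + ending $4,826.90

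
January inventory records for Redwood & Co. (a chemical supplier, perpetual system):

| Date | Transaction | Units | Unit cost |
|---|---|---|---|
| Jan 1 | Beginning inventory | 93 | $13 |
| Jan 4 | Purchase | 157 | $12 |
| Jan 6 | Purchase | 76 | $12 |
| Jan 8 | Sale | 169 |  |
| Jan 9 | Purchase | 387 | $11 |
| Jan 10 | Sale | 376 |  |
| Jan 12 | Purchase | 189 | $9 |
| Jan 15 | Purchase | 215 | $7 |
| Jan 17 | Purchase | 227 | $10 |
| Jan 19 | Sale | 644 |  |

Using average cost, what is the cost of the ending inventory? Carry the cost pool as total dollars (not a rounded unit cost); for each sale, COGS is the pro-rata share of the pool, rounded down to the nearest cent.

Ending inventory = $1,432.90

After Jan 1: 93 on hand, pool $1,209.00 (≈ $13.0000 each)
After Jan 4: 250 on hand, pool $3,093.00 (≈ $12.3720 each)
After Jan 6: 326 on hand, pool $4,005.00 (≈ $12.2853 each)
Jan 8, sell 169: 169/326 × $4,005.00 → $2,076.21
After Jan 9: 544 on hand, pool $6,185.79 (≈ $11.3709 each)
Jan 10, sell 376: 376/544 × $6,185.79 → $4,275.47
After Jan 12: 357 on hand, pool $3,611.32 (≈ $10.1157 each)
After Jan 15: 572 on hand, pool $5,116.32 (≈ $8.9446 each)
After Jan 17: 799 on hand, pool $7,386.32 (≈ $9.2445 each)
Jan 19, sell 644: 644/799 × $7,386.32 → $5,953.42
Total COGS = $2,076.21 + $4,275.47 + $5,953.42 = $12,305.10
Ending inventory (cost pool remaining) = $1,432.90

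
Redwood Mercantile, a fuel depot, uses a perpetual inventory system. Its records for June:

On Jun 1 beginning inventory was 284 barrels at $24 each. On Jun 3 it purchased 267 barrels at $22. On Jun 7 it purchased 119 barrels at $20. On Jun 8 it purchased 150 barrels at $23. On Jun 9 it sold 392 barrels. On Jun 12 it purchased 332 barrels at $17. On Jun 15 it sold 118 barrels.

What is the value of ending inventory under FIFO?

Ending inventory = $12,376

Jun 9, 392 sold [FIFO — oldest first]: 284 @ $24 + 108 @ $22 = $9,192
Jun 15, 118 sold [FIFO — oldest first]: 118 @ $22 = $2,596
Total COGS = $9,192 + $2,596 = $11,788
Ending inventory: 41 @ $22 + 119 @ $20 + 150 @ $23 + 332 @ $17 = $12,376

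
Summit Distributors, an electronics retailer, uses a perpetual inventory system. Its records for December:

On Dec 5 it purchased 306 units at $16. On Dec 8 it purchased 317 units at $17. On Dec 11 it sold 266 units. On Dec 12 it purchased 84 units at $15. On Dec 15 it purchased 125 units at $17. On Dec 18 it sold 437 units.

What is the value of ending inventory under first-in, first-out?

Dec 11, 266 sold [FIFO — oldest first]: 266 @ $16 = $4,256
Dec 18, 437 sold [FIFO — oldest first]: 40 @ $16 + 317 @ $17 + 80 @ $15 = $7,229
Total COGS = $4,256 + $7,229 = $11,485
Ending inventory: 4 @ $15 + 125 @ $17 = $2,185

Ending inventory = $2,185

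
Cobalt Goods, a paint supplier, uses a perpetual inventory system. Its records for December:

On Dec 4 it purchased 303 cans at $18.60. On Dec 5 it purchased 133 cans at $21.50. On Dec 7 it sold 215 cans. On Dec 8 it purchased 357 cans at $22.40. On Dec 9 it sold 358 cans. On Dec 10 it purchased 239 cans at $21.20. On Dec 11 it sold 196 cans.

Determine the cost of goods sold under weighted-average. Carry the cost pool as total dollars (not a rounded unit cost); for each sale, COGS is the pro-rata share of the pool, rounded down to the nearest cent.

COGS = $15,972.54

After Dec 4: 303 on hand, pool $5,635.80 (≈ $18.6000 each)
After Dec 5: 436 on hand, pool $8,495.30 (≈ $19.4846 each)
Dec 7, sell 215: 215/436 × $8,495.30 → $4,189.19
After Dec 8: 578 on hand, pool $12,302.91 (≈ $21.2853 each)
Dec 9, sell 358: 358/578 × $12,302.91 → $7,620.14
After Dec 10: 459 on hand, pool $9,749.57 (≈ $21.2409 each)
Dec 11, sell 196: 196/459 × $9,749.57 → $4,163.21
Total COGS = $4,189.19 + $7,620.14 + $4,163.21 = $15,972.54
Ending inventory (cost pool remaining) = $5,586.36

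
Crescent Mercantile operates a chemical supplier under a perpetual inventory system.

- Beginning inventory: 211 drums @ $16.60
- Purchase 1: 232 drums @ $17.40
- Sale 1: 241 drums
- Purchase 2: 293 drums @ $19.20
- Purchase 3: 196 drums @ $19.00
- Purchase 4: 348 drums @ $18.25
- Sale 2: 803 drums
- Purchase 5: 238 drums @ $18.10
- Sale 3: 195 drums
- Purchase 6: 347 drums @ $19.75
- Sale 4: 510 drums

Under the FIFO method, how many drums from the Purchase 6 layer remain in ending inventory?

116

Sale 1 (241) [FIFO — oldest first]: 211 @ $16.60 + 30 @ $17.40 = $4,024.60
Sale 2 (803) [FIFO — oldest first]: 202 @ $17.40 + 293 @ $19.20 + 196 @ $19.00 + 112 @ $18.25 = $14,908.40
Sale 3 (195) [FIFO — oldest first]: 195 @ $18.25 = $3,558.75
Sale 4 (510) [FIFO — oldest first]: 41 @ $18.25 + 238 @ $18.10 + 231 @ $19.75 = $9,618.30
Total COGS = $4,024.60 + $14,908.40 + $3,558.75 + $9,618.30 = $32,110.05
Ending inventory: 116 @ $19.75 = $2,291.00
Check: goods available $34,401.05 = COGS $32,110.05 + ending $2,291.00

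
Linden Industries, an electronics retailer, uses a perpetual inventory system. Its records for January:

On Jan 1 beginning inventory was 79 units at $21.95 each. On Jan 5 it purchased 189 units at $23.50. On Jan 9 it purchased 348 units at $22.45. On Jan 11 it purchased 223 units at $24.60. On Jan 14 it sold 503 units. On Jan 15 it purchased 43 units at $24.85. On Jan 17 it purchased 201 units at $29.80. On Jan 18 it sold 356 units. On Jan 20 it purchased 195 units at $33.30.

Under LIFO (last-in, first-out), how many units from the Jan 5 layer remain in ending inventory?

Jan 14, 503 sold [LIFO — newest first]: 223 @ $24.60 + 280 @ $22.45 = $11,771.80
Jan 18, 356 sold [LIFO — newest first]: 201 @ $29.80 + 43 @ $24.85 + 68 @ $22.45 + 44 @ $23.50 = $9,618.95
Total COGS = $11,771.80 + $9,618.95 = $21,390.75
Ending inventory: 79 @ $21.95 + 145 @ $23.50 + 195 @ $33.30 = $11,635.05

145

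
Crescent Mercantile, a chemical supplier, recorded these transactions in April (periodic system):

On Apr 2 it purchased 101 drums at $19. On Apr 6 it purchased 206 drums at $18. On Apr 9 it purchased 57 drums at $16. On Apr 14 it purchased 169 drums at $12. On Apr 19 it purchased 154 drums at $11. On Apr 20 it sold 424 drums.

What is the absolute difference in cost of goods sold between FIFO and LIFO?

FIFO COGS: 101 @ $19 + 206 @ $18 + 57 @ $16 + 60 @ $12 = $7,259
LIFO COGS: 154 @ $11 + 169 @ $12 + 57 @ $16 + 44 @ $18 = $5,426
Difference = |$7,259 − $5,426| = $1,833

$1,833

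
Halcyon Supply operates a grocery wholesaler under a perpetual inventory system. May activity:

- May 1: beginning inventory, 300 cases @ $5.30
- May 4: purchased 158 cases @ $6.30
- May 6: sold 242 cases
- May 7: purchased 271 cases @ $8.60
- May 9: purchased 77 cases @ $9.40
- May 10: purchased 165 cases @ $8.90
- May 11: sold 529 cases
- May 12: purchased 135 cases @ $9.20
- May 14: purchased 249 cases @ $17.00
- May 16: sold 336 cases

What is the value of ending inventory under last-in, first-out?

May 6, 242 sold [LIFO — newest first]: 158 @ $6.30 + 84 @ $5.30 = $1,440.60
May 11, 529 sold [LIFO — newest first]: 165 @ $8.90 + 77 @ $9.40 + 271 @ $8.60 + 16 @ $5.30 = $4,607.70
May 16, 336 sold [LIFO — newest first]: 249 @ $17.00 + 87 @ $9.20 = $5,033.40
Total COGS = $1,440.60 + $4,607.70 + $5,033.40 = $11,081.70
Ending inventory: 200 @ $5.30 + 48 @ $9.20 = $1,501.60
Check: goods available $12,583.30 = COGS $11,081.70 + ending $1,501.60

Ending inventory = $1,501.60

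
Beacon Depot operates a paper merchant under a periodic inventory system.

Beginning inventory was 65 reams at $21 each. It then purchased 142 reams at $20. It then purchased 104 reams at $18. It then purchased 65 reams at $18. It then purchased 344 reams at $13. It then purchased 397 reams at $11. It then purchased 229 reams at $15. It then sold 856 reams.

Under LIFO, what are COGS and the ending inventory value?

Sale 1 (856) [LIFO — newest first]: 229 @ $15 + 397 @ $11 + 230 @ $13 = $10,792
Ending inventory: 65 @ $21 + 142 @ $20 + 104 @ $18 + 65 @ $18 + 114 @ $13 = $8,729
Check: goods available $19,521 = COGS $10,792 + ending $8,729

COGS = $10,792; ending inventory = $8,729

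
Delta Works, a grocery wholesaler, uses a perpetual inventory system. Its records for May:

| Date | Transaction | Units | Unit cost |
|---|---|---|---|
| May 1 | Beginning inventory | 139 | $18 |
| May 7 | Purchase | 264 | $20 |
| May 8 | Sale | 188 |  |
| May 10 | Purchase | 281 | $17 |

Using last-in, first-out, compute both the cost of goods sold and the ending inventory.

May 8, 188 sold [LIFO — newest first]: 188 @ $20 = $3,760
Ending inventory: 139 @ $18 + 76 @ $20 + 281 @ $17 = $8,799
Check: goods available $12,559 = COGS $3,760 + ending $8,799

COGS = $3,760; ending inventory = $8,799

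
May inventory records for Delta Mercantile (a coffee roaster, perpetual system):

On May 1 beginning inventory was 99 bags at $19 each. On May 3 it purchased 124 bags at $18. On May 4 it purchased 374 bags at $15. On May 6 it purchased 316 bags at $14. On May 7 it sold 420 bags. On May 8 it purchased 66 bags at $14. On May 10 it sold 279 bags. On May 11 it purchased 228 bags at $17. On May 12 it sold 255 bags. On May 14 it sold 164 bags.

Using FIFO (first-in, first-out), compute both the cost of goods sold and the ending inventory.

COGS = $17,434; ending inventory = $1,513

May 7, 420 sold [FIFO — oldest first]: 99 @ $19 + 124 @ $18 + 197 @ $15 = $7,068
May 10, 279 sold [FIFO — oldest first]: 177 @ $15 + 102 @ $14 = $4,083
May 12, 255 sold [FIFO — oldest first]: 214 @ $14 + 41 @ $14 = $3,570
May 14, 164 sold [FIFO — oldest first]: 25 @ $14 + 139 @ $17 = $2,713
Total COGS = $7,068 + $4,083 + $3,570 + $2,713 = $17,434
Ending inventory: 89 @ $17 = $1,513
Check: goods available $18,947 = COGS $17,434 + ending $1,513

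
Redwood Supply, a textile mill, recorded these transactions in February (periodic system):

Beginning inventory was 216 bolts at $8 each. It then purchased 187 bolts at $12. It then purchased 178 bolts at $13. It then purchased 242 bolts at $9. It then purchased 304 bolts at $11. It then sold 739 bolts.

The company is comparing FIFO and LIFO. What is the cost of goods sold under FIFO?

COGS = $7,708

FIFO COGS: 216 @ $8 + 187 @ $12 + 178 @ $13 + 158 @ $9 = $7,708
LIFO COGS: 304 @ $11 + 242 @ $9 + 178 @ $13 + 15 @ $12 = $8,016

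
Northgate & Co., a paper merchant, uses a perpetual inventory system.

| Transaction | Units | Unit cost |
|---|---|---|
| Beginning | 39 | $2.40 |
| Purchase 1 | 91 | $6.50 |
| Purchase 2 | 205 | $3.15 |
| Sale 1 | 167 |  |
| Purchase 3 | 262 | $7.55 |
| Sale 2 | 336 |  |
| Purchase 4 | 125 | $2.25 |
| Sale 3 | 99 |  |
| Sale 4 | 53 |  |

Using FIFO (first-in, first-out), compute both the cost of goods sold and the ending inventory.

COGS = $3,439.45; ending inventory = $150.75

Sale 1 (167) [FIFO — oldest first]: 39 @ $2.40 + 91 @ $6.50 + 37 @ $3.15 = $801.65
Sale 2 (336) [FIFO — oldest first]: 168 @ $3.15 + 168 @ $7.55 = $1,797.60
Sale 3 (99) [FIFO — oldest first]: 94 @ $7.55 + 5 @ $2.25 = $720.95
Sale 4 (53) [FIFO — oldest first]: 53 @ $2.25 = $119.25
Total COGS = $801.65 + $1,797.60 + $720.95 + $119.25 = $3,439.45
Ending inventory: 67 @ $2.25 = $150.75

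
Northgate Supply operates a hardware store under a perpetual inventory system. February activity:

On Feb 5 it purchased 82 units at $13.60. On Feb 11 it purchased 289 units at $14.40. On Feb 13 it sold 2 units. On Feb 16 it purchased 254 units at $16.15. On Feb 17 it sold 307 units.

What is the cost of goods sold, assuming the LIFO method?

Feb 13, 2 sold [LIFO — newest first]: 2 @ $14.40 = $28.80
Feb 17, 307 sold [LIFO — newest first]: 254 @ $16.15 + 53 @ $14.40 = $4,865.30
Total COGS = $28.80 + $4,865.30 = $4,894.10
Ending inventory: 82 @ $13.60 + 234 @ $14.40 = $4,484.80
Check: goods available $9,378.90 = COGS $4,894.10 + ending $4,484.80

COGS = $4,894.10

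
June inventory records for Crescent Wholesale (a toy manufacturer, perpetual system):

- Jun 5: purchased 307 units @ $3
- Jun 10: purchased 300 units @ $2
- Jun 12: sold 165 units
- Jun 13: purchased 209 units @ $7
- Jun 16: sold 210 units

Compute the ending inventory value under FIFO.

Jun 12, 165 sold [FIFO — oldest first]: 165 @ $3 = $495
Jun 16, 210 sold [FIFO — oldest first]: 142 @ $3 + 68 @ $2 = $562
Total COGS = $495 + $562 = $1,057
Ending inventory: 232 @ $2 + 209 @ $7 = $1,927

Ending inventory = $1,927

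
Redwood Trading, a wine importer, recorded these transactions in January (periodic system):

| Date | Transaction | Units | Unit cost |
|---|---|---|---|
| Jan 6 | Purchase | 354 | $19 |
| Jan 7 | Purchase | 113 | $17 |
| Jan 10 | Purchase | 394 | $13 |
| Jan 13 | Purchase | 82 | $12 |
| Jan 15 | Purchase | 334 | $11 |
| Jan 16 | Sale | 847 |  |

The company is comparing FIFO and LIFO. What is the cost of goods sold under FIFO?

COGS = $13,587

FIFO COGS: 354 @ $19 + 113 @ $17 + 380 @ $13 = $13,587
LIFO COGS: 334 @ $11 + 82 @ $12 + 394 @ $13 + 37 @ $17 = $10,409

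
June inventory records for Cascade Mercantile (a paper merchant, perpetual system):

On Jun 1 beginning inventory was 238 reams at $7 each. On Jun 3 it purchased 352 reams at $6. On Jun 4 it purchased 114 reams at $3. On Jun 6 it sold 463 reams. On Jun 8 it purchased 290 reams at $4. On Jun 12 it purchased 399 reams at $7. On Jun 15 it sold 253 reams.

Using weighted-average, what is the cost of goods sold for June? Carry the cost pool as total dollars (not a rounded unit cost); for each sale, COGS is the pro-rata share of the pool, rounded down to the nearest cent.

After Jun 1: 238 on hand, pool $1,666.00 (≈ $7.0000 each)
After Jun 3: 590 on hand, pool $3,778.00 (≈ $6.4034 each)
After Jun 4: 704 on hand, pool $4,120.00 (≈ $5.8523 each)
Jun 6, sell 463: 463/704 × $4,120.00 → $2,709.60
After Jun 8: 531 on hand, pool $2,570.40 (≈ $4.8407 each)
After Jun 12: 930 on hand, pool $5,363.40 (≈ $5.7671 each)
Jun 15, sell 253: 253/930 × $5,363.40 → $1,459.07
Total COGS = $2,709.60 + $1,459.07 = $4,168.67
Ending inventory (cost pool remaining) = $3,904.33
Check: goods available $8,073.00 = COGS $4,168.67 + ending $3,904.33

COGS = $4,168.67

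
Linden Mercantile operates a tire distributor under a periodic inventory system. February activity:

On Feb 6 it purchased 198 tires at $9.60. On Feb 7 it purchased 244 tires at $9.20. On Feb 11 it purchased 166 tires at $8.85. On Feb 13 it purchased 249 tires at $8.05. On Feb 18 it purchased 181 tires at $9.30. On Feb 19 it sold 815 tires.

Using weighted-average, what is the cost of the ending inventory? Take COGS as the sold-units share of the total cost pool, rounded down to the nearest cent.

Ending inventory = $1,998.51

Feb 19, sell 815: 815/1038 × $9,302.45 → $7,303.94
Ending inventory (cost pool remaining) = $1,998.51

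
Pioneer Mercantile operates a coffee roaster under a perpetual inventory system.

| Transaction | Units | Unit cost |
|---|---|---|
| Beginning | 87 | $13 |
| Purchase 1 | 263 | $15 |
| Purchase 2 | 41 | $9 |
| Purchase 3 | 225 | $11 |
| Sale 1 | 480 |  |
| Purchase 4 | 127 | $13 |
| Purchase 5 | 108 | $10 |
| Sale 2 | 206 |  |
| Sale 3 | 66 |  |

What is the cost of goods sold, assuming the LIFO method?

COGS = $9,340

Sale 1 (480) [LIFO — newest first]: 225 @ $11 + 41 @ $9 + 214 @ $15 = $6,054
Sale 2 (206) [LIFO — newest first]: 108 @ $10 + 98 @ $13 = $2,354
Sale 3 (66) [LIFO — newest first]: 29 @ $13 + 37 @ $15 = $932
Total COGS = $6,054 + $2,354 + $932 = $9,340
Ending inventory: 87 @ $13 + 12 @ $15 = $1,311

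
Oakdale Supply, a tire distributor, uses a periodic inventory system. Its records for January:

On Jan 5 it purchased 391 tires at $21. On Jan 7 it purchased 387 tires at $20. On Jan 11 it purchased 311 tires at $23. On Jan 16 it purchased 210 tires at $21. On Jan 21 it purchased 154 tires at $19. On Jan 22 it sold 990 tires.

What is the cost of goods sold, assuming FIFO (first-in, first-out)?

COGS = $20,827

Jan 22, 990 sold [FIFO — oldest first]: 391 @ $21 + 387 @ $20 + 212 @ $23 = $20,827
Ending inventory: 99 @ $23 + 210 @ $21 + 154 @ $19 = $9,613
Check: goods available $30,440 = COGS $20,827 + ending $9,613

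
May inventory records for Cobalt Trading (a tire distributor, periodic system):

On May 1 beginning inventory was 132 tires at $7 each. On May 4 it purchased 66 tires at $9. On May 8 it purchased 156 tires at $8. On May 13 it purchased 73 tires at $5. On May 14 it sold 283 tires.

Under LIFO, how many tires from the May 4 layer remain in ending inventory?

12

May 14, 283 sold [LIFO — newest first]: 73 @ $5 + 156 @ $8 + 54 @ $9 = $2,099
Ending inventory: 132 @ $7 + 12 @ $9 = $1,032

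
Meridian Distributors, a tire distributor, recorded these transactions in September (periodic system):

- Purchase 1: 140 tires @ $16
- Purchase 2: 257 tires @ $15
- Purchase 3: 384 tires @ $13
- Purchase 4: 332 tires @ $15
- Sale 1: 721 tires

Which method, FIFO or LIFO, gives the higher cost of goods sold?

FIFO

FIFO COGS: 140 @ $16 + 257 @ $15 + 324 @ $13 = $10,307
LIFO COGS: 332 @ $15 + 384 @ $13 + 5 @ $15 = $10,047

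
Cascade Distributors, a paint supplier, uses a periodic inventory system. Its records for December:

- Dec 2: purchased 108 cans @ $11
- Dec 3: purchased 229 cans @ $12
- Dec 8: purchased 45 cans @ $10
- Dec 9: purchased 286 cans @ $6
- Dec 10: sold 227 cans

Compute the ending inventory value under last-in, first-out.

Ending inventory = $4,740

Dec 10, 227 sold [LIFO — newest first]: 227 @ $6 = $1,362
Ending inventory: 108 @ $11 + 229 @ $12 + 45 @ $10 + 59 @ $6 = $4,740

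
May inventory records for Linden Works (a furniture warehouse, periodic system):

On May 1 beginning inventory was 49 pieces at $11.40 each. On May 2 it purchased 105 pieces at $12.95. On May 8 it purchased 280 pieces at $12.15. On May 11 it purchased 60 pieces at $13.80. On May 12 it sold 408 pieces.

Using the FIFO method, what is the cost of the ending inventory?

May 12, 408 sold [FIFO — oldest first]: 49 @ $11.40 + 105 @ $12.95 + 254 @ $12.15 = $5,004.45
Ending inventory: 26 @ $12.15 + 60 @ $13.80 = $1,143.90

Ending inventory = $1,143.90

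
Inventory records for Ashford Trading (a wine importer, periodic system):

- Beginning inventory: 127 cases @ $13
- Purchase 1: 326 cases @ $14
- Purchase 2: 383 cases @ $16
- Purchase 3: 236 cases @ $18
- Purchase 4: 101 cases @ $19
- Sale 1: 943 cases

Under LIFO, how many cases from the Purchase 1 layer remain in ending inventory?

103

Sale 1 (943) [LIFO — newest first]: 101 @ $19 + 236 @ $18 + 383 @ $16 + 223 @ $14 = $15,417
Ending inventory: 127 @ $13 + 103 @ $14 = $3,093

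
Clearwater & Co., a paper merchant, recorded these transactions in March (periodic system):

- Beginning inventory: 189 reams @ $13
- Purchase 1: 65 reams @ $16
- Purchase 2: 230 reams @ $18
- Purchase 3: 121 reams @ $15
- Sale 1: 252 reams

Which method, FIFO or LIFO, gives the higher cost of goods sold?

FIFO COGS: 189 @ $13 + 63 @ $16 = $3,465
LIFO COGS: 121 @ $15 + 131 @ $18 = $4,173

LIFO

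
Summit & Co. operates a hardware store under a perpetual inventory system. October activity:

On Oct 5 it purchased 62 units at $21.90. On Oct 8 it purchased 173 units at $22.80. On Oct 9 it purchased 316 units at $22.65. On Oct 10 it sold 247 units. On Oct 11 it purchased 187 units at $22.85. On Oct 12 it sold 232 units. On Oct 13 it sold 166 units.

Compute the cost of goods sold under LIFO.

Oct 10, 247 sold [LIFO — newest first]: 247 @ $22.65 = $5,594.55
Oct 12, 232 sold [LIFO — newest first]: 187 @ $22.85 + 45 @ $22.65 = $5,292.20
Oct 13, 166 sold [LIFO — newest first]: 24 @ $22.65 + 142 @ $22.80 = $3,781.20
Total COGS = $5,594.55 + $5,292.20 + $3,781.20 = $14,667.95
Ending inventory: 62 @ $21.90 + 31 @ $22.80 = $2,064.60

COGS = $14,667.95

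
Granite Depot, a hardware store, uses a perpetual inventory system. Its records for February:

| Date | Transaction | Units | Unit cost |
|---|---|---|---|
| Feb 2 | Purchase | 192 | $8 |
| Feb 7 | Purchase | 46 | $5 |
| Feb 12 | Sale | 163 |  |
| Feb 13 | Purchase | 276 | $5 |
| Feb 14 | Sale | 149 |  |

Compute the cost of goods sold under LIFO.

Feb 12, 163 sold [LIFO — newest first]: 46 @ $5 + 117 @ $8 = $1,166
Feb 14, 149 sold [LIFO — newest first]: 149 @ $5 = $745
Total COGS = $1,166 + $745 = $1,911
Ending inventory: 75 @ $8 + 127 @ $5 = $1,235

COGS = $1,911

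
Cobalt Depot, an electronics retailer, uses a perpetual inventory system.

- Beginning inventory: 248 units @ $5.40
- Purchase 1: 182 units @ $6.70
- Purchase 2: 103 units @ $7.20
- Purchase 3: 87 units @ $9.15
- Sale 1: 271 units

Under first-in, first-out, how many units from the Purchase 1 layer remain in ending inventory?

Sale 1 (271) [FIFO — oldest first]: 248 @ $5.40 + 23 @ $6.70 = $1,493.30
Ending inventory: 159 @ $6.70 + 103 @ $7.20 + 87 @ $9.15 = $2,602.95
Check: goods available $4,096.25 = COGS $1,493.30 + ending $2,602.95

159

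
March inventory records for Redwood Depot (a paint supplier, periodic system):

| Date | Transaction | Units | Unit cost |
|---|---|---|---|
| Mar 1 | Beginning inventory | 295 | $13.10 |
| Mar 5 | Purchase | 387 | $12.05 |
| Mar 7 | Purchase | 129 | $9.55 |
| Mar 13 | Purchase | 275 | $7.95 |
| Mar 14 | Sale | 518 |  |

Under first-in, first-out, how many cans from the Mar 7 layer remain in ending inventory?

Mar 14, 518 sold [FIFO — oldest first]: 295 @ $13.10 + 223 @ $12.05 = $6,551.65
Ending inventory: 164 @ $12.05 + 129 @ $9.55 + 275 @ $7.95 = $5,394.40
Check: goods available $11,946.05 = COGS $6,551.65 + ending $5,394.40

129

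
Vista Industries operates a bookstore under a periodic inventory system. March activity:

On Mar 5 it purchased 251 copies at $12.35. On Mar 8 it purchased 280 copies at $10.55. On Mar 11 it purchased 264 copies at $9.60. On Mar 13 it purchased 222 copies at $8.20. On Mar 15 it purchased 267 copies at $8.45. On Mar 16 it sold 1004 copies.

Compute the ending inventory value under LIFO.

Ending inventory = $3,405.80

Mar 16, 1004 sold [LIFO — newest first]: 267 @ $8.45 + 222 @ $8.20 + 264 @ $9.60 + 251 @ $10.55 = $9,259.00
Ending inventory: 251 @ $12.35 + 29 @ $10.55 = $3,405.80
Check: goods available $12,664.80 = COGS $9,259.00 + ending $3,405.80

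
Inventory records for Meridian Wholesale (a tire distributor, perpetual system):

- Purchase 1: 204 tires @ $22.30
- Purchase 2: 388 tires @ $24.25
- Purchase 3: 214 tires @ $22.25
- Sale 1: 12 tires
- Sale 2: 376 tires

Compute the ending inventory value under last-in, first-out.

Sale 1 (12) [LIFO — newest first]: 12 @ $22.25 = $267.00
Sale 2 (376) [LIFO — newest first]: 202 @ $22.25 + 174 @ $24.25 = $8,714.00
Total COGS = $267.00 + $8,714.00 = $8,981.00
Ending inventory: 204 @ $22.30 + 214 @ $24.25 = $9,738.70

Ending inventory = $9,738.70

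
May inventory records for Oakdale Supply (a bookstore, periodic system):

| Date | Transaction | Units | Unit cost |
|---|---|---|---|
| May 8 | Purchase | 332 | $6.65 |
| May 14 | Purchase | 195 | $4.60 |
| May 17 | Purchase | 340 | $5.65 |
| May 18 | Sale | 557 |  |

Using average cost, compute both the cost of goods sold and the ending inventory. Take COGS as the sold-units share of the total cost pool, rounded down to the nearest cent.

May 18, sell 557: 557/867 × $5,025.80 → $3,228.80
Ending inventory (cost pool remaining) = $1,797.00
Check: goods available $5,025.80 = COGS $3,228.80 + ending $1,797.00

COGS = $3,228.80; ending inventory = $1,797.00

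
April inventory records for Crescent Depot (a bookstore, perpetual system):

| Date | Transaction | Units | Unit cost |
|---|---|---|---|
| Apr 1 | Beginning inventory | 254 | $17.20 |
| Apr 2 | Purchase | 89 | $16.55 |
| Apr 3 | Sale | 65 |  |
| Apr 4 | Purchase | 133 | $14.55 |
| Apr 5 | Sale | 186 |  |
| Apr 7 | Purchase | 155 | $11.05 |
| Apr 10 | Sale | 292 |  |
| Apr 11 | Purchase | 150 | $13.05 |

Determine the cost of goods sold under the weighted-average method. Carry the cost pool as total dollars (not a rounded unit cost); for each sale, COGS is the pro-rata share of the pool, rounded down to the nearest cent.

After Apr 1: 254 on hand, pool $4,368.80 (≈ $17.2000 each)
After Apr 2: 343 on hand, pool $5,841.75 (≈ $17.0313 each)
Apr 3, sell 65: 65/343 × $5,841.75 → $1,107.03
After Apr 4: 411 on hand, pool $6,669.87 (≈ $16.2284 each)
Apr 5, sell 186: 186/411 × $6,669.87 → $3,018.48
After Apr 7: 380 on hand, pool $5,364.14 (≈ $14.1162 each)
Apr 10, sell 292: 292/380 × $5,364.14 → $4,121.91
After Apr 11: 238 on hand, pool $3,199.73 (≈ $13.4442 each)
Total COGS = $1,107.03 + $3,018.48 + $4,121.91 = $8,247.42
Ending inventory (cost pool remaining) = $3,199.73
Check: goods available $11,447.15 = COGS $8,247.42 + ending $3,199.73

COGS = $8,247.42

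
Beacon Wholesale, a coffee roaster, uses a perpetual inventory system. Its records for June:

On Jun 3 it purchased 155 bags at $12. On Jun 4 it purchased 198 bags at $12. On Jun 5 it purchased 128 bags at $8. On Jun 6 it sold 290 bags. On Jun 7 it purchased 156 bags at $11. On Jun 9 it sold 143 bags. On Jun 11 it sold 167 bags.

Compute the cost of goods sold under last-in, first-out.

COGS = $6,532

Jun 6, 290 sold [LIFO — newest first]: 128 @ $8 + 162 @ $12 = $2,968
Jun 9, 143 sold [LIFO — newest first]: 143 @ $11 = $1,573
Jun 11, 167 sold [LIFO — newest first]: 13 @ $11 + 36 @ $12 + 118 @ $12 = $1,991
Total COGS = $2,968 + $1,573 + $1,991 = $6,532
Ending inventory: 37 @ $12 = $444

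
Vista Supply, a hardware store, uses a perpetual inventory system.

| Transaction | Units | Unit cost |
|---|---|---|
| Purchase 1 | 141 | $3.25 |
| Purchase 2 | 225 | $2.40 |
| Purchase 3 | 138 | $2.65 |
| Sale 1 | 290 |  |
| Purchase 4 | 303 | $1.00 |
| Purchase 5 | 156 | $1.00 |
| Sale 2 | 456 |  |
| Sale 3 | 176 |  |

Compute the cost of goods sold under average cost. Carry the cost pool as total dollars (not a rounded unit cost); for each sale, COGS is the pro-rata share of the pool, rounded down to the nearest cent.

After Purchase 1: 141 on hand, pool $458.25 (≈ $3.2500 each)
After Purchase 2: 366 on hand, pool $998.25 (≈ $2.7275 each)
After Purchase 3: 504 on hand, pool $1,363.95 (≈ $2.7062 each)
Sale 1, sell 290: 290/504 × $1,363.95 → $784.81
After Purchase 4: 517 on hand, pool $882.14 (≈ $1.7063 each)
After Purchase 5: 673 on hand, pool $1,038.14 (≈ $1.5426 each)
Sale 2, sell 456: 456/673 × $1,038.14 → $703.40
Sale 3, sell 176: 176/217 × $334.74 → $271.49
Total COGS = $784.81 + $703.40 + $271.49 = $1,759.70
Ending inventory (cost pool remaining) = $63.25

COGS = $1,759.70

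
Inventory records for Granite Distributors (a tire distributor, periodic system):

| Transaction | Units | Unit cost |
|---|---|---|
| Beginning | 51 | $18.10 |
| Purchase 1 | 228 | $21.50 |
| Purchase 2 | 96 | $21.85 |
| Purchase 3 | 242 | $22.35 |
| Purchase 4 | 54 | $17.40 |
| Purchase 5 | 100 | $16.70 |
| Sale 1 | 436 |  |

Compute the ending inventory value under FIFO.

Ending inventory = $6,654.95

Sale 1 (436) [FIFO — oldest first]: 51 @ $18.10 + 228 @ $21.50 + 96 @ $21.85 + 61 @ $22.35 = $9,286.05
Ending inventory: 181 @ $22.35 + 54 @ $17.40 + 100 @ $16.70 = $6,654.95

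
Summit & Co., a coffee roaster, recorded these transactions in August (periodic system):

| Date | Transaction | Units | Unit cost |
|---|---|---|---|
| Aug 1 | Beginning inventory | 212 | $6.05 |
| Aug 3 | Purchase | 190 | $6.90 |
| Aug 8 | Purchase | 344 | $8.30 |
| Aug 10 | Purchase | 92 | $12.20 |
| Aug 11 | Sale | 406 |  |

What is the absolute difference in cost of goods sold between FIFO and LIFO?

FIFO COGS: 212 @ $6.05 + 190 @ $6.90 + 4 @ $8.30 = $2,626.80
LIFO COGS: 92 @ $12.20 + 314 @ $8.30 = $3,728.60
Difference = |$2,626.80 − $3,728.60| = $1,101.80

$1,101.80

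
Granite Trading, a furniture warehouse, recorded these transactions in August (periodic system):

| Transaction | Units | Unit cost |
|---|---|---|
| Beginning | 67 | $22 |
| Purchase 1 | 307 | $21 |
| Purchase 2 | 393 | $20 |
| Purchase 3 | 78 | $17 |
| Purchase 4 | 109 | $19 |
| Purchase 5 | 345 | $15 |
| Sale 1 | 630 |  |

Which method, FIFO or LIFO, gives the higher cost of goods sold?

FIFO COGS: 67 @ $22 + 307 @ $21 + 256 @ $20 = $13,041
LIFO COGS: 345 @ $15 + 109 @ $19 + 78 @ $17 + 98 @ $20 = $10,532

FIFO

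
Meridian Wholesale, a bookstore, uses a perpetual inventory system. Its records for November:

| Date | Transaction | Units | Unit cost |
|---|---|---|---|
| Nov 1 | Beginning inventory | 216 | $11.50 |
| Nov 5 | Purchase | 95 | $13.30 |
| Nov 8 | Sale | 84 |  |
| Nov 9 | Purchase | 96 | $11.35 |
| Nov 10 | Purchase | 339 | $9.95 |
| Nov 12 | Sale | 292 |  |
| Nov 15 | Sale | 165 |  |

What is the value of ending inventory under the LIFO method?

Ending inventory = $2,357.50

Nov 8, 84 sold [LIFO — newest first]: 84 @ $13.30 = $1,117.20
Nov 12, 292 sold [LIFO — newest first]: 292 @ $9.95 = $2,905.40
Nov 15, 165 sold [LIFO — newest first]: 47 @ $9.95 + 96 @ $11.35 + 11 @ $13.30 + 11 @ $11.50 = $1,830.05
Total COGS = $1,117.20 + $2,905.40 + $1,830.05 = $5,852.65
Ending inventory: 205 @ $11.50 = $2,357.50
Check: goods available $8,210.15 = COGS $5,852.65 + ending $2,357.50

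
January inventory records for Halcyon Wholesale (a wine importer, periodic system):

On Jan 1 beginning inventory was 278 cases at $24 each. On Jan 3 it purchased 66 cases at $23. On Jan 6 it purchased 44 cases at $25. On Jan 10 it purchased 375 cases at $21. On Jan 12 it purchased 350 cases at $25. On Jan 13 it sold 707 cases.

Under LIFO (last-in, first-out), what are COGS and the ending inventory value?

Jan 13, 707 sold [LIFO — newest first]: 350 @ $25 + 357 @ $21 = $16,247
Ending inventory: 278 @ $24 + 66 @ $23 + 44 @ $25 + 18 @ $21 = $9,668
Check: goods available $25,915 = COGS $16,247 + ending $9,668

COGS = $16,247; ending inventory = $9,668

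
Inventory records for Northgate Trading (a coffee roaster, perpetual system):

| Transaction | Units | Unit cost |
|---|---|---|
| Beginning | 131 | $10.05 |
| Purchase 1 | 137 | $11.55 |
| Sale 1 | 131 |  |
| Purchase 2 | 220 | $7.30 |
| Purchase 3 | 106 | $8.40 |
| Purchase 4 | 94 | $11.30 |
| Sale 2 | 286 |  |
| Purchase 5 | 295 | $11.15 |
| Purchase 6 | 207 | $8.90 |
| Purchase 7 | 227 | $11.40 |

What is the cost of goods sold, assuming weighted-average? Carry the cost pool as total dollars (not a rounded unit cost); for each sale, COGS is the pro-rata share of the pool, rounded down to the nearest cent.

COGS = $4,005.11

After Beginning: 131 on hand, pool $1,316.55 (≈ $10.0500 each)
After Purchase 1: 268 on hand, pool $2,898.90 (≈ $10.8168 each)
Sale 1, sell 131: 131/268 × $2,898.90 → $1,416.99
After Purchase 2: 357 on hand, pool $3,087.91 (≈ $8.6496 each)
After Purchase 3: 463 on hand, pool $3,978.31 (≈ $8.5925 each)
After Purchase 4: 557 on hand, pool $5,040.51 (≈ $9.0494 each)
Sale 2, sell 286: 286/557 × $5,040.51 → $2,588.12
After Purchase 5: 566 on hand, pool $5,741.64 (≈ $10.1442 each)
After Purchase 6: 773 on hand, pool $7,583.94 (≈ $9.8110 each)
After Purchase 7: 1000 on hand, pool $10,171.74 (≈ $10.1717 each)
Total COGS = $1,416.99 + $2,588.12 = $4,005.11
Ending inventory (cost pool remaining) = $10,171.74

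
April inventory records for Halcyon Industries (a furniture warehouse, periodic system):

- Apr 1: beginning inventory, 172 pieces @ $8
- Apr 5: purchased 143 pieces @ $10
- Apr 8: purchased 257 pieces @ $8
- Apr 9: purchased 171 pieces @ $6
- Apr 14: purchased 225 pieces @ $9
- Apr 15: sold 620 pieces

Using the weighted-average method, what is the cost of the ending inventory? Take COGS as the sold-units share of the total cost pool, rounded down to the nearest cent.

Ending inventory = $2,844.76

Apr 15, sell 620: 620/968 × $7,913.00 → $5,068.24
Ending inventory (cost pool remaining) = $2,844.76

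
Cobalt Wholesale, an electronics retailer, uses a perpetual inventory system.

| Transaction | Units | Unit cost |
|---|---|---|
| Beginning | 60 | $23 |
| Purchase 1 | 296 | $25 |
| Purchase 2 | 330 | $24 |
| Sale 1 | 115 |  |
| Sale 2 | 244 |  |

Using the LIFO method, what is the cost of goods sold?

Sale 1 (115) [LIFO — newest first]: 115 @ $24 = $2,760
Sale 2 (244) [LIFO — newest first]: 215 @ $24 + 29 @ $25 = $5,885
Total COGS = $2,760 + $5,885 = $8,645
Ending inventory: 60 @ $23 + 267 @ $25 = $8,055

COGS = $8,645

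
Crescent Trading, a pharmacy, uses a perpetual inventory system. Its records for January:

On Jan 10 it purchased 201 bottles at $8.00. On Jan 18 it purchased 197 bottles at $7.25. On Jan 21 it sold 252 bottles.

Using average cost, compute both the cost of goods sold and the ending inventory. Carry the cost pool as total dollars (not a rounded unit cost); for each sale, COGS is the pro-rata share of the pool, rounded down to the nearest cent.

COGS = $1,922.44; ending inventory = $1,113.81

After Jan 10: 201 on hand, pool $1,608.00 (≈ $8.0000 each)
After Jan 18: 398 on hand, pool $3,036.25 (≈ $7.6288 each)
Jan 21, sell 252: 252/398 × $3,036.25 → $1,922.44
Ending inventory (cost pool remaining) = $1,113.81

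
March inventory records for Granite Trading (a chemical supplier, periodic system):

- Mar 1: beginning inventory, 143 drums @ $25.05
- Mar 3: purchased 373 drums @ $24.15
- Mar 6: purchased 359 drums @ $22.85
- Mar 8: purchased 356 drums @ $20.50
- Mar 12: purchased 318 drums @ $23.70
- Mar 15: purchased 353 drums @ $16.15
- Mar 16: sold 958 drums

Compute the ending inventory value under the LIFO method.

Ending inventory = $22,207.75

Mar 16, 958 sold [LIFO — newest first]: 353 @ $16.15 + 318 @ $23.70 + 287 @ $20.50 = $19,121.05
Ending inventory: 143 @ $25.05 + 373 @ $24.15 + 359 @ $22.85 + 69 @ $20.50 = $22,207.75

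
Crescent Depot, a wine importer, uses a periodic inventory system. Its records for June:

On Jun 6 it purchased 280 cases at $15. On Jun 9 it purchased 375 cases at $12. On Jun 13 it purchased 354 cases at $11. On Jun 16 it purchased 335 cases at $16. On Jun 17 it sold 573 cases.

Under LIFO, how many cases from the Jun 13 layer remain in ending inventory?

Jun 17, 573 sold [LIFO — newest first]: 335 @ $16 + 238 @ $11 = $7,978
Ending inventory: 280 @ $15 + 375 @ $12 + 116 @ $11 = $9,976

116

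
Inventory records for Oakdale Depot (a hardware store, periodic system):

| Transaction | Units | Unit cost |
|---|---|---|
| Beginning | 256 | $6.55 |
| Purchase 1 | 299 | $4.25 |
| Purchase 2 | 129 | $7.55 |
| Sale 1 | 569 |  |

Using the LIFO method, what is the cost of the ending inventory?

Ending inventory = $753.25

Sale 1 (569) [LIFO — newest first]: 129 @ $7.55 + 299 @ $4.25 + 141 @ $6.55 = $3,168.25
Ending inventory: 115 @ $6.55 = $753.25
Check: goods available $3,921.50 = COGS $3,168.25 + ending $753.25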